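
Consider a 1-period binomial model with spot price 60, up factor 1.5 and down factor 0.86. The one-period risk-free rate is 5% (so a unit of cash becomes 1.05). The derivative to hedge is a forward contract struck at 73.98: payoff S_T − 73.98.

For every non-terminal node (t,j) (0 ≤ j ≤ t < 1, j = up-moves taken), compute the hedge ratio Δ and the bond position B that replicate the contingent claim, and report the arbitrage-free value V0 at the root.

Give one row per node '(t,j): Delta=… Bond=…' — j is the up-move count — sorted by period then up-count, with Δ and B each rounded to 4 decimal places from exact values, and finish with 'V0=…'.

(0,0): Delta=1.0000 Bond=-70.4571
V0=-10.4571

The replicating-portfolio and risk-neutral prices coincide; use p* = (1.05−0.86)/(1.5−0.86) = 0.2969 for the latter.
Terminal values V(1,·): V(1,0)=-22.3800, V(1,1)=16.0200
(0,0): S=60.0000. Δ = (V_up−V_dn)/(S_up−S_dn) = (16.0200−-22.3800)/(90.0000−51.6000) = 1.0000. V = [p*·16.0200 + (1−p*)·-22.3800]/1.05 = -10.4571. B = V − Δ·S = -70.4571.
Self-financing check: at every node Δ·S+B equals the discounted successor values.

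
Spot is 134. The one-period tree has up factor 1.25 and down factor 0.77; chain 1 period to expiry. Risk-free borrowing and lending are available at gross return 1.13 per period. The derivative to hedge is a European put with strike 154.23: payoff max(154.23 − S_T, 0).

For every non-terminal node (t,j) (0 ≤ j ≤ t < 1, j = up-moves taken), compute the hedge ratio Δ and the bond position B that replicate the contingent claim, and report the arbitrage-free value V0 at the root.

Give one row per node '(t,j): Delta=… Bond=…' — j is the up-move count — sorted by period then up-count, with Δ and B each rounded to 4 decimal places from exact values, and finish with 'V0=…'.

(0,0): Delta=-0.7937 Bond=117.6484
V0=11.2942

Since d<R<u, set p* = (R−d)/(u−d) = 0.7500; price each node as the discounted p*-expectation of its children.
Terminal values V(1,·): V(1,0)=51.0500, V(1,1)=0.0000
Node (0,0) S=134.0000: V=(p*·0.0000+(1−p*)·51.0500)/1.13=11.2942; Δ=(0.0000−51.0500)/(167.5000−103.1800)=-0.7937; B=V−Δ·S=117.6484
Check: Δ(0,0)·S0 + B(0,0) = 11.2942 = V0.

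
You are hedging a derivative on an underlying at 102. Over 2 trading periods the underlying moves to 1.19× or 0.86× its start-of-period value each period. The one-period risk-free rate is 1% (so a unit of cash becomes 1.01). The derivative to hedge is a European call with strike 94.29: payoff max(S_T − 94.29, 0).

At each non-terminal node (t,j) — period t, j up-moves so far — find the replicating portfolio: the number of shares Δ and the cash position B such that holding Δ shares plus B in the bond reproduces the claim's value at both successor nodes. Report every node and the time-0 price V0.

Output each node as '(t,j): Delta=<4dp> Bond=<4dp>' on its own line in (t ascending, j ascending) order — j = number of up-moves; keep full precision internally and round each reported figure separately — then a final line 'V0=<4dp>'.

(0,0): Delta=0.6976 Bond=-56.0843
(1,0): Delta=0.3488 Bond=-26.0523
(1,1): Delta=1.0000 Bond=-93.3564
V0=15.0659

Since d<R<u, set p* = (R−d)/(u−d) = 0.4545; price each node as the discounted p*-expectation of its children.
At expiry t=2: V(2,0)=0.0000, V(2,1)=10.0968, V(2,2)=50.1522
(1,0): S=87.7200. Δ = (V_up−V_dn)/(S_up−S_dn) = (10.0968−0.0000)/(104.3868−75.4392) = 0.3488. V = [p*·10.0968 + (1−p*)·0.0000]/1.01 = 4.5440. B = V − Δ·S = -26.0523.
(1,1): S=121.3800. Δ = (V_up−V_dn)/(S_up−S_dn) = (50.1522−10.0968)/(144.4422−104.3868) = 1.0000. V = [p*·50.1522 + (1−p*)·10.0968]/1.01 = 28.0236. B = V − Δ·S = -93.3564.
(0,0): S=102.0000. Δ = (V_up−V_dn)/(S_up−S_dn) = (28.0236−4.5440)/(121.3800−87.7200) = 0.6976. V = [p*·28.0236 + (1−p*)·4.5440]/1.01 = 15.0659. B = V − Δ·S = -56.0843.
Each (Δ,B) replicates both successor values, so the strategy is self-financing and V0 is arbitrage-free.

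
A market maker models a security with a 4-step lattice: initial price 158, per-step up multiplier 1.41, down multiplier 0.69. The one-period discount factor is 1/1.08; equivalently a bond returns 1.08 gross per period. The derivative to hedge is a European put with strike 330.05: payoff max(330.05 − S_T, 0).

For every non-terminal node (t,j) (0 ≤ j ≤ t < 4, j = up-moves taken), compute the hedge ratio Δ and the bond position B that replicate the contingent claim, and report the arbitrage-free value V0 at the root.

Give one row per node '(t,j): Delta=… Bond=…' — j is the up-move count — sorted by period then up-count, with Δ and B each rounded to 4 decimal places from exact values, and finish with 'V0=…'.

No-arbitrage ⇒ martingale measure with p* = (R−d)/(u−d) = 0.5417.
Terminal payoffs: V(4,0)=294.2359, V(4,1)=256.8648, V(4,2)=180.4976, V(4,3)=24.4428, V(4,4)=0.0000
(3,0): S=51.9044. Δ = (V_up−V_dn)/(S_up−S_dn) = (256.8648−294.2359)/(73.1852−35.8141) = -1.0000. V = [p*·256.8648 + (1−p*)·294.2359]/1.08 = 253.6974. B = V − Δ·S = 305.6019.
(3,1): S=106.0656. Δ = (V_up−V_dn)/(S_up−S_dn) = (180.4976−256.8648)/(149.5524−73.1852) = -1.0000. V = [p*·180.4976 + (1−p*)·256.8648]/1.08 = 199.5363. B = V − Δ·S = 305.6019.
(3,2): S=216.7427. Δ = (V_up−V_dn)/(S_up−S_dn) = (24.4428−180.4976)/(305.6072−149.5524) = -1.0000. V = [p*·24.4428 + (1−p*)·180.4976]/1.08 = 88.8592. B = V − Δ·S = 305.6019.
(3,3): S=442.9089. Δ = (V_up−V_dn)/(S_up−S_dn) = (0.0000−24.4428)/(624.5016−305.6072) = -0.0766. V = [p*·0.0000 + (1−p*)·24.4428]/1.08 = 10.3731. B = V − Δ·S = 44.3215.
(2,0): S=75.2238. Δ = (V_up−V_dn)/(S_up−S_dn) = (199.5363−253.6974)/(106.0656−51.9044) = -1.0000. V = [p*·199.5363 + (1−p*)·253.6974]/1.08 = 207.7409. B = V − Δ·S = 282.9647.
(2,1): S=153.7182. Δ = (V_up−V_dn)/(S_up−S_dn) = (88.8592−199.5363)/(216.7427−106.0656) = -1.0000. V = [p*·88.8592 + (1−p*)·199.5363]/1.08 = 129.2465. B = V − Δ·S = 282.9647.
(2,2): S=314.1198. Δ = (V_up−V_dn)/(S_up−S_dn) = (10.3731−88.8592)/(442.9089−216.7427) = -0.3470. V = [p*·10.3731 + (1−p*)·88.8592]/1.08 = 42.9129. B = V − Δ·S = 151.9213.
(1,0): S=109.0200. Δ = (V_up−V_dn)/(S_up−S_dn) = (129.2465−207.7409)/(153.7182−75.2238) = -1.0000. V = [p*·129.2465 + (1−p*)·207.7409]/1.08 = 152.9843. B = V − Δ·S = 262.0043.
(1,1): S=222.7800. Δ = (V_up−V_dn)/(S_up−S_dn) = (42.9129−129.2465)/(314.1198−153.7182) = -0.5382. V = [p*·42.9129 + (1−p*)·129.2465]/1.08 = 76.3726. B = V − Δ·S = 196.2804.
(0,0): S=158.0000. Δ = (V_up−V_dn)/(S_up−S_dn) = (76.3726−152.9843)/(222.7800−109.0200) = -0.6735. V = [p*·76.3726 + (1−p*)·152.9843]/1.08 = 103.2281. B = V − Δ·S = 209.6332.
Root portfolio cost Δ·158+B reproduces V0=103.2281.

(0,0): Delta=-0.6735 Bond=209.6332
(1,0): Delta=-1.0000 Bond=262.0043
(1,1): Delta=-0.5382 Bond=196.2804
(2,0): Delta=-1.0000 Bond=282.9647
(2,1): Delta=-1.0000 Bond=282.9647
(2,2): Delta=-0.3470 Bond=151.9213
(3,0): Delta=-1.0000 Bond=305.6019
(3,1): Delta=-1.0000 Bond=305.6019
(3,2): Delta=-1.0000 Bond=305.6019
(3,3): Delta=-0.0766 Bond=44.3215
V0=103.2281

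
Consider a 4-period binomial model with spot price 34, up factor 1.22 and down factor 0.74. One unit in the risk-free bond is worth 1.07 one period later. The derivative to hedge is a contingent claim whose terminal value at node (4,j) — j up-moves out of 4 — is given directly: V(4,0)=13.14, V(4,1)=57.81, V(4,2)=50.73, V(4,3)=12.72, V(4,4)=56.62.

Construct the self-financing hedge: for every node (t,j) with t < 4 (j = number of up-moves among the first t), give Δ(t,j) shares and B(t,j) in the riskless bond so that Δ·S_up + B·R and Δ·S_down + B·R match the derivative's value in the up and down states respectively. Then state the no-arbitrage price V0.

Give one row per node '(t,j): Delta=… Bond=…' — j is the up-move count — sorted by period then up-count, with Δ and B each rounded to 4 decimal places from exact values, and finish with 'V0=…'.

Risk-neutral probability p* = (R−d)/(u−d) = (1.07−0.74)/(1.22−0.74) = 0.6875.
Payoff layer (t=4): V(4,0)=13.1400, V(4,1)=57.8100, V(4,2)=50.7300, V(4,3)=12.7200, V(4,4)=56.6200
Node (3,0) S=13.7776: V=(p*·57.8100+(1−p*)·13.1400)/1.07=40.9819; Δ=(57.8100−13.1400)/(16.8087−10.1954)=6.7546; B=V−Δ·S=-52.0806
Node (3,1) S=22.7144: V=(p*·50.7300+(1−p*)·57.8100)/1.07=49.4790; Δ=(50.7300−57.8100)/(27.7116−16.8087)=-0.6494; B=V−Δ·S=64.2290
Node (3,2) S=37.4481: V=(p*·12.7200+(1−p*)·50.7300)/1.07=22.9889; Δ=(12.7200−50.7300)/(45.6867−27.7116)=-2.1146; B=V−Δ·S=102.1764
Node (3,3) S=61.7388: V=(p*·56.6200+(1−p*)·12.7200)/1.07=40.0946; Δ=(56.6200−12.7200)/(75.3214−45.6867)=1.4814; B=V−Δ·S=-51.3637
Node (2,0) S=18.6184: V=(p*·49.4790+(1−p*)·40.9819)/1.07=43.7604; Δ=(49.4790−40.9819)/(22.7144−13.7776)=0.9508; B=V−Δ·S=26.0582
Node (2,1) S=30.6952: V=(p*·22.9889+(1−p*)·49.4790)/1.07=29.2215; Δ=(22.9889−49.4790)/(37.4481−22.7144)=-1.7979; B=V−Δ·S=84.4092
Node (2,2) S=50.6056: V=(p*·40.0946+(1−p*)·22.9889)/1.07=32.4758; Δ=(40.0946−22.9889)/(61.7388−37.4481)=0.7042; B=V−Δ·S=-3.1611
Node (1,0) S=25.1600: V=(p*·29.2215+(1−p*)·43.7604)/1.07=31.5560; Δ=(29.2215−43.7604)/(30.6952−18.6184)=-1.2039; B=V−Δ·S=61.8453
Node (1,1) S=41.4800: V=(p*·32.4758+(1−p*)·29.2215)/1.07=29.4008; Δ=(32.4758−29.2215)/(50.6056−30.6952)=0.1634; B=V−Δ·S=22.6211
Node (0,0) S=34.0000: V=(p*·29.4008+(1−p*)·31.5560)/1.07=28.1068; Δ=(29.4008−31.5560)/(41.4800−25.1600)=-0.1321; B=V−Δ·S=32.5969
The time-0 hedge costs 28.1068, which is the no-arbitrage price.

(0,0): Delta=-0.1321 Bond=32.5969
(1,0): Delta=-1.2039 Bond=61.8453
(1,1): Delta=0.1634 Bond=22.6211
(2,0): Delta=0.9508 Bond=26.0582
(2,1): Delta=-1.7979 Bond=84.4092
(2,2): Delta=0.7042 Bond=-3.1611
(3,0): Delta=6.7546 Bond=-52.0806
(3,1): Delta=-0.6494 Bond=64.2290
(3,2): Delta=-2.1146 Bond=102.1764
(3,3): Delta=1.4814 Bond=-51.3637
V0=28.1068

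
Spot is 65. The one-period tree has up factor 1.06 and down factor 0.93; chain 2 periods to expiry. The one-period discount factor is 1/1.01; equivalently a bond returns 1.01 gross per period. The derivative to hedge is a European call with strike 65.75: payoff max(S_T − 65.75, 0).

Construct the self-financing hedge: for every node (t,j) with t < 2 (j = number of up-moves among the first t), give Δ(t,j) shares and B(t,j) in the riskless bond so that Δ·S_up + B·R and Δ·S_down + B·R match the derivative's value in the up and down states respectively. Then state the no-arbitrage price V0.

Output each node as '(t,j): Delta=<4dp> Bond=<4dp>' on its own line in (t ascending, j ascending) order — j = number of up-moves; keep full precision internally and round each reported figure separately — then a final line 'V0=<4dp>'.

(0,0): Delta=0.5252 Bond=-31.4350
(1,0): Delta=0.0000 Bond=0.0000
(1,1): Delta=0.8132 Bond=-51.5927
V0=2.7041

No-arbitrage ⇒ martingale measure with p* = (R−d)/(u−d) = 0.6154.
Terminal payoffs: V(2,0)=0.0000, V(2,1)=0.0000, V(2,2)=7.2840
Node (1,0) S=60.4500: V=(p*·0.0000+(1−p*)·0.0000)/1.01=0.0000; Δ=(0.0000−0.0000)/(64.0770−56.2185)=0.0000; B=V−Δ·S=0.0000
Node (1,1) S=68.9000: V=(p*·7.2840+(1−p*)·0.0000)/1.01=4.4381; Δ=(7.2840−0.0000)/(73.0340−64.0770)=0.8132; B=V−Δ·S=-51.5927
Node (0,0) S=65.0000: V=(p*·4.4381+(1−p*)·0.0000)/1.01=2.7041; Δ=(4.4381−0.0000)/(68.9000−60.4500)=0.5252; B=V−Δ·S=-31.4350
The time-0 hedge costs 2.7041, which is the no-arbitrage price.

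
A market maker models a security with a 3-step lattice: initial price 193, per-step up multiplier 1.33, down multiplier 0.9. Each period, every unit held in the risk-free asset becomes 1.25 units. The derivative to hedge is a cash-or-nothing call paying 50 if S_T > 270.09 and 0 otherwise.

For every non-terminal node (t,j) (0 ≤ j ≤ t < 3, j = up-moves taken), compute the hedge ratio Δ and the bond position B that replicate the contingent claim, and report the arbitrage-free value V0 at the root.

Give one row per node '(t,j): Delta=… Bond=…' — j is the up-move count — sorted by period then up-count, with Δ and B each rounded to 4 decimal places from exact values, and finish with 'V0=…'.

(0,0): Delta=0.1168 Bond=0.7325
(1,0): Delta=0.4359 Bond=-54.5160
(1,1): Delta=0.0674 Bond=13.5857
(2,0): Delta=0.0000 Bond=0.0000
(2,1): Delta=0.5033 Bond=-83.7209
(2,2): Delta=0.0000 Bond=40.0000
V0=23.2714

Risk-neutral probability p* = (R−d)/(u−d) = (1.25−0.9)/(1.33−0.9) = 0.8140.
Terminal values V(3,·): V(3,0)=0.0000, V(3,1)=0.0000, V(3,2)=50.0000, V(3,3)=50.0000
(2,0): S=156.3300. Δ = (V_up−V_dn)/(S_up−S_dn) = (0.0000−0.0000)/(207.9189−140.6970) = 0.0000. V = [p*·0.0000 + (1−p*)·0.0000]/1.25 = 0.0000. B = V − Δ·S = 0.0000.
(2,1): S=231.0210. Δ = (V_up−V_dn)/(S_up−S_dn) = (50.0000−0.0000)/(307.2579−207.9189) = 0.5033. V = [p*·50.0000 + (1−p*)·0.0000]/1.25 = 32.5581. B = V − Δ·S = -83.7209.
(2,2): S=341.3977. Δ = (V_up−V_dn)/(S_up−S_dn) = (50.0000−50.0000)/(454.0589−307.2579) = 0.0000. V = [p*·50.0000 + (1−p*)·50.0000]/1.25 = 40.0000. B = V − Δ·S = 40.0000.
(1,0): S=173.7000. Δ = (V_up−V_dn)/(S_up−S_dn) = (32.5581−0.0000)/(231.0210−156.3300) = 0.4359. V = [p*·32.5581 + (1−p*)·0.0000]/1.25 = 21.2006. B = V − Δ·S = -54.5160.
(1,1): S=256.6900. Δ = (V_up−V_dn)/(S_up−S_dn) = (40.0000−32.5581)/(341.3977−231.0210) = 0.0674. V = [p*·40.0000 + (1−p*)·32.5581]/1.25 = 30.8924. B = V − Δ·S = 13.5857.
(0,0): S=193.0000. Δ = (V_up−V_dn)/(S_up−S_dn) = (30.8924−21.2006)/(256.6900−173.7000) = 0.1168. V = [p*·30.8924 + (1−p*)·21.2006]/1.25 = 23.2714. B = V − Δ·S = 0.7325.
Each (Δ,B) replicates both successor values, so the strategy is self-financing and V0 is arbitrage-free.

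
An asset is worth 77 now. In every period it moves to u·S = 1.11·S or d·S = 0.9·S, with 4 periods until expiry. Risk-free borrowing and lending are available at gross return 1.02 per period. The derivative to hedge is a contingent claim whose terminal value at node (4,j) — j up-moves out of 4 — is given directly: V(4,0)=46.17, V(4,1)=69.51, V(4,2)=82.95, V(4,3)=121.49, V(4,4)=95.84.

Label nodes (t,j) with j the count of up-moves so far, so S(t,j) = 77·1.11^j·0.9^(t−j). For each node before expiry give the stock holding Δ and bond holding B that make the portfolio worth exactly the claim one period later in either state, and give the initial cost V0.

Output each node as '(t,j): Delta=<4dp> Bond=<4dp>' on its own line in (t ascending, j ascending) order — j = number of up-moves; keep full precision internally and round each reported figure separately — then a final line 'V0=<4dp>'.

(0,0): Delta=1.0177 Bond=7.5497
(1,0): Delta=1.5491 Bond=-29.1241
(1,1): Delta=0.6945 Bond=35.3193
(2,0): Delta=1.3236 Bond=-15.6445
(2,1): Delta=1.6862 Bond=-40.2532
(2,2): Delta=0.0915 Bond=93.2347
(3,0): Delta=1.9800 Bond=-52.8025
(3,1): Delta=0.9244 Bond=11.6765
(3,2): Delta=2.1494 Bond=-80.6092
(3,3): Delta=-1.1599 Bond=226.8810
V0=85.9112

Under the risk-neutral measure, an up-move has probability p* = (R−d)/(u−d) = 0.5714 and values discount at R = 1.02.
At expiry t=4: V(4,0)=46.1700, V(4,1)=69.5100, V(4,2)=82.9500, V(4,3)=121.4900, V(4,4)=95.8400
Node (3,0) S=56.1330: V=(p*·69.5100+(1−p*)·46.1700)/1.02=58.3403; Δ=(69.5100−46.1700)/(62.3076−50.5197)=1.9800; B=V−Δ·S=-52.8025
Node (3,1) S=69.2307: V=(p*·82.9500+(1−p*)·69.5100)/1.02=75.6765; Δ=(82.9500−69.5100)/(76.8461−62.3076)=0.9244; B=V−Δ·S=11.6765
Node (3,2) S=85.3845: V=(p*·121.4900+(1−p*)·82.9500)/1.02=102.9146; Δ=(121.4900−82.9500)/(94.7768−76.8461)=2.1494; B=V−Δ·S=-80.6092
Node (3,3) S=105.3076: V=(p*·95.8400+(1−p*)·121.4900)/1.02=104.7381; Δ=(95.8400−121.4900)/(116.8914−94.7768)=-1.1599; B=V−Δ·S=226.8810
Node (2,0) S=62.3700: V=(p*·75.6765+(1−p*)·58.3403)/1.02=66.9085; Δ=(75.6765−58.3403)/(69.2307−56.1330)=1.3236; B=V−Δ·S=-15.6445
Node (2,1) S=76.9230: V=(p*·102.9146+(1−p*)·75.6765)/1.02=89.4521; Δ=(102.9146−75.6765)/(85.3845−69.2307)=1.6862; B=V−Δ·S=-40.2532
Node (2,2) S=94.8717: V=(p*·104.7381+(1−p*)·102.9146)/1.02=101.9182; Δ=(104.7381−102.9146)/(105.3076−85.3845)=0.0915; B=V−Δ·S=93.2347
Node (1,0) S=69.3000: V=(p*·89.4521+(1−p*)·66.9085)/1.02=78.2260; Δ=(89.4521−66.9085)/(76.9230−62.3700)=1.5491; B=V−Δ·S=-29.1241
Node (1,1) S=85.4700: V=(p*·101.9182+(1−p*)·89.4521)/1.02=94.6819; Δ=(101.9182−89.4521)/(94.8717−76.9230)=0.6945; B=V−Δ·S=35.3193
Node (0,0) S=77.0000: V=(p*·94.6819+(1−p*)·78.2260)/1.02=85.9112; Δ=(94.6819−78.2260)/(85.4700−69.3000)=1.0177; B=V−Δ·S=7.5497
Check: Δ(0,0)·S0 + B(0,0) = 85.9112 = V0.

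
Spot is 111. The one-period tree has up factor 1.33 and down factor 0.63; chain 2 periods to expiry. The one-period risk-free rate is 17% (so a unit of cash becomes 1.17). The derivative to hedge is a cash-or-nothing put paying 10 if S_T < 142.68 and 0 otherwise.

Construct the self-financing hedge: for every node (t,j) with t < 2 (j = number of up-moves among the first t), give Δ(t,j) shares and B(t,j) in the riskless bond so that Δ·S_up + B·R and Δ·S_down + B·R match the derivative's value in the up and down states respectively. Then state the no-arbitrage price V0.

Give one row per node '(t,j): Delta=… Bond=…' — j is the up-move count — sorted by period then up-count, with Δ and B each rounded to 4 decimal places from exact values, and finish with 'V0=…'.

(0,0): Delta=-0.0849 Bond=12.3770
(1,0): Delta=0.0000 Bond=8.5470
(1,1): Delta=-0.0968 Bond=16.2393
V0=2.9578

Under the risk-neutral measure, an up-move has probability p* = (R−d)/(u−d) = 0.7714 and values discount at R = 1.17.
At expiry t=2: V(2,0)=10.0000, V(2,1)=10.0000, V(2,2)=0.0000
Node (1,0) S=69.9300: V=(p*·10.0000+(1−p*)·10.0000)/1.17=8.5470; Δ=(10.0000−10.0000)/(93.0069−44.0559)=0.0000; B=V−Δ·S=8.5470
Node (1,1) S=147.6300: V=(p*·0.0000+(1−p*)·10.0000)/1.17=1.9536; Δ=(0.0000−10.0000)/(196.3479−93.0069)=-0.0968; B=V−Δ·S=16.2393
Node (0,0) S=111.0000: V=(p*·1.9536+(1−p*)·8.5470)/1.17=2.9578; Δ=(1.9536−8.5470)/(147.6300−69.9300)=-0.0849; B=V−Δ·S=12.3770
Check: Δ(0,0)·S0 + B(0,0) = 2.9578 = V0.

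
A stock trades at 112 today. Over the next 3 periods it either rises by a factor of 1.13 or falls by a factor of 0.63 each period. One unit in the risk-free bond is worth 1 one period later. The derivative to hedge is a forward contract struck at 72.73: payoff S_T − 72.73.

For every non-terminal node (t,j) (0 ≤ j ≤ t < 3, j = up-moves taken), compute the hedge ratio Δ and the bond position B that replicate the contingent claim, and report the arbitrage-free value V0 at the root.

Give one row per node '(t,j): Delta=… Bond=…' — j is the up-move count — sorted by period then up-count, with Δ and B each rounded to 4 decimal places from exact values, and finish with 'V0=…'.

Since d<R<u, set p* = (R−d)/(u−d) = 0.7400; price each node as the discounted p*-expectation of its children.
Payoff layer (t=3): V(3,0)=-44.7247, V(3,1)=-22.4983, V(3,2)=17.3681, V(3,3)=88.8745
  t=2,j=0: stock 44.4528 → up 50.2317 (V=-22.4983), down 28.0053 (V=-44.7247). Price -28.2772; hedge Δ=1.0000, bond B=-72.7300.
  t=2,j=1: stock 79.7328 → up 90.0981 (V=17.3681), down 50.2317 (V=-22.4983). Price 7.0028; hedge Δ=1.0000, bond B=-72.7300.
  t=2,j=2: stock 143.0128 → up 161.6045 (V=88.8745), down 90.0981 (V=17.3681). Price 70.2828; hedge Δ=1.0000, bond B=-72.7300.
  t=1,j=0: stock 70.5600 → up 79.7328 (V=7.0028), down 44.4528 (V=-28.2772). Price -2.1700; hedge Δ=1.0000, bond B=-72.7300.
  t=1,j=1: stock 126.5600 → up 143.0128 (V=70.2828), down 79.7328 (V=7.0028). Price 53.8300; hedge Δ=1.0000, bond B=-72.7300.
  t=0,j=0: stock 112.0000 → up 126.5600 (V=53.8300), down 70.5600 (V=-2.1700). Price 39.2700; hedge Δ=1.0000, bond B=-72.7300.
Self-financing check: at every node Δ·S+B equals the discounted successor values.

(0,0): Delta=1.0000 Bond=-72.7300
(1,0): Delta=1.0000 Bond=-72.7300
(1,1): Delta=1.0000 Bond=-72.7300
(2,0): Delta=1.0000 Bond=-72.7300
(2,1): Delta=1.0000 Bond=-72.7300
(2,2): Delta=1.0000 Bond=-72.7300
V0=39.2700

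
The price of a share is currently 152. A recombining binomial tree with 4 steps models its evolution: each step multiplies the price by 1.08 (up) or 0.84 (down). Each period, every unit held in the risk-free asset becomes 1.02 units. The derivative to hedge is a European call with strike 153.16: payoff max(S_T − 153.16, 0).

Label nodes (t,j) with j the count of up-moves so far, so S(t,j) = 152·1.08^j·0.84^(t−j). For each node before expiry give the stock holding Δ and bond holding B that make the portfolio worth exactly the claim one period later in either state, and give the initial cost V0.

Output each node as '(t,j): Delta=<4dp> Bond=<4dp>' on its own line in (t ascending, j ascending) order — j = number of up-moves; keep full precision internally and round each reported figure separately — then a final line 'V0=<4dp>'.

(0,0): Delta=0.5845 Bond=-70.1701
(1,0): Delta=0.1355 Bond=-14.2480
(1,1): Delta=0.7009 Bond=-90.6821
(2,0): Delta=0.0000 Bond=0.0000
(2,1): Delta=0.1706 Bond=-19.3772
(2,2): Delta=0.8384 Bond=-116.8685
(3,0): Delta=0.0000 Bond=0.0000
(3,1): Delta=0.0000 Bond=0.0000
(3,2): Delta=0.2149 Bond=-26.3530
(3,3): Delta=1.0000 Bond=-150.1569
V0=18.6711

Under the risk-neutral measure, an up-move has probability p* = (R−d)/(u−d) = 0.7500 and values discount at R = 1.02.
Terminal payoffs: V(4,0)=0.0000, V(4,1)=0.0000, V(4,2)=0.0000, V(4,3)=7.6800, V(4,4)=53.6343
  t=3,j=0: stock 90.0910 → up 97.2983 (V=0.0000), down 75.6764 (V=0.0000). Price 0.0000; hedge Δ=0.0000, bond B=0.0000.
  t=3,j=1: stock 115.8313 → up 125.0978 (V=0.0000), down 97.2983 (V=0.0000). Price 0.0000; hedge Δ=0.0000, bond B=0.0000.
  t=3,j=2: stock 148.9260 → up 160.8400 (V=7.6800), down 125.0978 (V=0.0000). Price 5.6471; hedge Δ=0.2149, bond B=-26.3530.
  t=3,j=3: stock 191.4762 → up 206.7943 (V=53.6343), down 160.8400 (V=7.6800). Price 41.3194; hedge Δ=1.0000, bond B=-150.1569.
  t=2,j=0: stock 107.2512 → up 115.8313 (V=0.0000), down 90.0910 (V=0.0000). Price 0.0000; hedge Δ=0.0000, bond B=0.0000.
  t=2,j=1: stock 137.8944 → up 148.9260 (V=5.6471), down 115.8313 (V=0.0000). Price 4.1523; hedge Δ=0.1706, bond B=-19.3772.
  t=2,j=2: stock 177.2928 → up 191.4762 (V=41.3194), down 148.9260 (V=5.6471). Price 31.7660; hedge Δ=0.8384, bond B=-116.8685.
  t=1,j=0: stock 127.6800 → up 137.8944 (V=4.1523), down 107.2512 (V=0.0000). Price 3.0531; hedge Δ=0.1355, bond B=-14.2480.
  t=1,j=1: stock 164.1600 → up 177.2928 (V=31.7660), down 137.8944 (V=4.1523). Price 24.3750; hedge Δ=0.7009, bond B=-90.6821.
  t=0,j=0: stock 152.0000 → up 164.1600 (V=24.3750), down 127.6800 (V=3.0531). Price 18.6711; hedge Δ=0.5845, bond B=-70.1701.
The time-0 hedge costs 18.6711, which is the no-arbitrage price.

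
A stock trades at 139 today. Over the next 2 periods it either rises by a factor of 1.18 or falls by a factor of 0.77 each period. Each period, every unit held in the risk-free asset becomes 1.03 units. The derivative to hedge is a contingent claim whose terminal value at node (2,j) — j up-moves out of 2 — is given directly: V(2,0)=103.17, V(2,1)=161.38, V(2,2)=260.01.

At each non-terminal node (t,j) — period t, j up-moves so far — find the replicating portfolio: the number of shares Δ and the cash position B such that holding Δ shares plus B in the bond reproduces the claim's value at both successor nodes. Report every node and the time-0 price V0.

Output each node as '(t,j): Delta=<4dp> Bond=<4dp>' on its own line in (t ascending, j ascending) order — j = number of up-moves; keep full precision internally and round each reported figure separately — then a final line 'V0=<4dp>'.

(0,0): Delta=1.4283 Bond=-16.3786
(1,0): Delta=1.3265 Bond=-5.9721
(1,1): Delta=1.4667 Bond=-23.1572
V0=182.1584

The replicating-portfolio and risk-neutral prices coincide; use p* = (1.03−0.77)/(1.18−0.77) = 0.6341 for the latter.
Terminal payoffs: V(2,0)=103.1700, V(2,1)=161.3800, V(2,2)=260.0100
(1,0): S=107.0300. Δ = (V_up−V_dn)/(S_up−S_dn) = (161.3800−103.1700)/(126.2954−82.4131) = 1.3265. V = [p*·161.3800 + (1−p*)·103.1700]/1.03 = 136.0036. B = V − Δ·S = -5.9721.
(1,1): S=164.0200. Δ = (V_up−V_dn)/(S_up−S_dn) = (260.0100−161.3800)/(193.5436−126.2954) = 1.4667. V = [p*·260.0100 + (1−p*)·161.3800]/1.03 = 217.4037. B = V − Δ·S = -23.1572.
(0,0): S=139.0000. Δ = (V_up−V_dn)/(S_up−S_dn) = (217.4037−136.0036)/(164.0200−107.0300) = 1.4283. V = [p*·217.4037 + (1−p*)·136.0036]/1.03 = 182.1584. B = V − Δ·S = -16.3786.
Self-financing check: at every node Δ·S+B equals the discounted successor values.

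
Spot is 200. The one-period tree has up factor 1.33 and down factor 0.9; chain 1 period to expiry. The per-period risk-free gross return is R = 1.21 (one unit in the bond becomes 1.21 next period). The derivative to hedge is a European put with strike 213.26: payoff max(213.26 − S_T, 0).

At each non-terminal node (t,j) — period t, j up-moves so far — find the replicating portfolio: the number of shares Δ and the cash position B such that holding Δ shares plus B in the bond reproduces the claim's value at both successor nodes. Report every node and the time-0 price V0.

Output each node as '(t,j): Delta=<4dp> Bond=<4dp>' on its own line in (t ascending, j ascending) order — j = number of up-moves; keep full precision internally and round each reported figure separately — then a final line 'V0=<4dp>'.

No-arbitrage ⇒ martingale measure with p* = (R−d)/(u−d) = 0.7209.
At expiry t=1: V(1,0)=33.2600, V(1,1)=0.0000
(0,0): S=200.0000. Δ = (V_up−V_dn)/(S_up−S_dn) = (0.0000−33.2600)/(266.0000−180.0000) = -0.3867. V = [p*·0.0000 + (1−p*)·33.2600]/1.21 = 7.6710. B = V − Δ·S = 85.0198.
Each (Δ,B) replicates both successor values, so the strategy is self-financing and V0 is arbitrage-free.

(0,0): Delta=-0.3867 Bond=85.0198
V0=7.6710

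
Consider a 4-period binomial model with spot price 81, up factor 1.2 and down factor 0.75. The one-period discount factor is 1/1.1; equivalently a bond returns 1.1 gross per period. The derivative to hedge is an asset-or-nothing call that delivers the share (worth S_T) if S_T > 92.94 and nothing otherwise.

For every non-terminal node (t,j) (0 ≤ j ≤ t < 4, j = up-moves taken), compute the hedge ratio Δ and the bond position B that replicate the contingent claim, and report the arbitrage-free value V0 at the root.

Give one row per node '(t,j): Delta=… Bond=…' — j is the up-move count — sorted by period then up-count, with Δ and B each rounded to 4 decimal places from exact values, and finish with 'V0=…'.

Risk-neutral probability p* = (R−d)/(u−d) = (1.1−0.75)/(1.2−0.75) = 0.7778.
Terminal values V(4,·): V(4,0)=0.0000, V(4,1)=0.0000, V(4,2)=0.0000, V(4,3)=104.9760, V(4,4)=167.9616
  t=3,j=0: stock 34.1719 → up 41.0063 (V=0.0000), down 25.6289 (V=0.0000). Price 0.0000; hedge Δ=0.0000, bond B=0.0000.
  t=3,j=1: stock 54.6750 → up 65.6100 (V=0.0000), down 41.0063 (V=0.0000). Price 0.0000; hedge Δ=0.0000, bond B=0.0000.
  t=3,j=2: stock 87.4800 → up 104.9760 (V=104.9760), down 65.6100 (V=0.0000). Price 74.2255; hedge Δ=2.6667, bond B=-159.0545.
  t=3,j=3: stock 139.9680 → up 167.9616 (V=167.9616), down 104.9760 (V=104.9760). Price 139.9680; hedge Δ=1.0000, bond B=0.0000.
  t=2,j=0: stock 45.5625 → up 54.6750 (V=0.0000), down 34.1719 (V=0.0000). Price 0.0000; hedge Δ=0.0000, bond B=0.0000.
  t=2,j=1: stock 72.9000 → up 87.4800 (V=74.2255), down 54.6750 (V=0.0000). Price 52.4826; hedge Δ=2.2626, bond B=-112.4628.
  t=2,j=2: stock 116.6400 → up 139.9680 (V=139.9680), down 87.4800 (V=74.2255). Price 113.9623; hedge Δ=1.2525, bond B=-32.1322.
  t=1,j=0: stock 60.7500 → up 72.9000 (V=52.4826), down 45.5625 (V=0.0000). Price 37.1089; hedge Δ=1.9198, bond B=-79.5192.
  t=1,j=1: stock 97.2000 → up 116.6400 (V=113.9623), down 72.9000 (V=52.4826). Price 91.1820; hedge Δ=1.4056, bond B=-45.4395.
  t=0,j=0: stock 81.0000 → up 97.2000 (V=91.1820), down 60.7500 (V=37.1089). Price 71.9689; hedge Δ=1.4835, bond B=-48.1934.
Each (Δ,B) replicates both successor values, so the strategy is self-financing and V0 is arbitrage-free.

(0,0): Delta=1.4835 Bond=-48.1934
(1,0): Delta=1.9198 Bond=-79.5192
(1,1): Delta=1.4056 Bond=-45.4395
(2,0): Delta=0.0000 Bond=0.0000
(2,1): Delta=2.2626 Bond=-112.4628
(2,2): Delta=1.2525 Bond=-32.1322
(3,0): Delta=0.0000 Bond=0.0000
(3,1): Delta=0.0000 Bond=0.0000
(3,2): Delta=2.6667 Bond=-159.0545
(3,3): Delta=1.0000 Bond=0.0000
V0=71.9689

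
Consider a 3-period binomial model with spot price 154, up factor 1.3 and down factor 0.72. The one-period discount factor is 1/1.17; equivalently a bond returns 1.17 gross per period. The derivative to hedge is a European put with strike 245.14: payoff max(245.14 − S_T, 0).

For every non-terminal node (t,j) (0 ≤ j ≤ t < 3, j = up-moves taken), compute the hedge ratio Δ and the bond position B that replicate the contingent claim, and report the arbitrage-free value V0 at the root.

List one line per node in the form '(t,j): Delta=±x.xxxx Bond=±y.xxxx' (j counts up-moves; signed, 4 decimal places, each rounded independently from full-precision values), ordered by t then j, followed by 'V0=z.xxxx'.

Since d<R<u, set p* = (R−d)/(u−d) = 0.7759; price each node as the discounted p*-expectation of its children.
Terminal values V(3,·): V(3,0)=187.6598, V(3,1)=141.3563, V(3,2)=57.7528, V(3,3)=0.0000
(2,0): S=79.8336. Δ = (V_up−V_dn)/(S_up−S_dn) = (141.3563−187.6598)/(103.7837−57.4802) = -1.0000. V = [p*·141.3563 + (1−p*)·187.6598]/1.17 = 129.6878. B = V − Δ·S = 209.5214.
(2,1): S=144.1440. Δ = (V_up−V_dn)/(S_up−S_dn) = (57.7528−141.3563)/(187.3872−103.7837) = -1.0000. V = [p*·57.7528 + (1−p*)·141.3563]/1.17 = 65.3774. B = V − Δ·S = 209.5214.
(2,2): S=260.2600. Δ = (V_up−V_dn)/(S_up−S_dn) = (0.0000−57.7528)/(338.3380−187.3872) = -0.3826. V = [p*·0.0000 + (1−p*)·57.7528]/1.17 = 11.0638. B = V − Δ·S = 110.6375.
(1,0): S=110.8800. Δ = (V_up−V_dn)/(S_up−S_dn) = (65.3774−129.6878)/(144.1440−79.8336) = -1.0000. V = [p*·65.3774 + (1−p*)·129.6878]/1.17 = 68.1981. B = V − Δ·S = 179.0781.
(1,1): S=200.2000. Δ = (V_up−V_dn)/(S_up−S_dn) = (11.0638−65.3774)/(260.2600−144.1440) = -0.4678. V = [p*·11.0638 + (1−p*)·65.3774]/1.17 = 19.8611. B = V − Δ·S = 113.5053.
(0,0): S=154.0000. Δ = (V_up−V_dn)/(S_up−S_dn) = (19.8611−68.1981)/(200.2000−110.8800) = -0.5412. V = [p*·19.8611 + (1−p*)·68.1981]/1.17 = 26.2353. B = V − Δ·S = 109.5749.
Self-financing check: at every node Δ·S+B equals the discounted successor values.

(0,0): Delta=-0.5412 Bond=109.5749
(1,0): Delta=-1.0000 Bond=179.0781
(1,1): Delta=-0.4678 Bond=113.5053
(2,0): Delta=-1.0000 Bond=209.5214
(2,1): Delta=-1.0000 Bond=209.5214
(2,2): Delta=-0.3826 Bond=110.6375
V0=26.2353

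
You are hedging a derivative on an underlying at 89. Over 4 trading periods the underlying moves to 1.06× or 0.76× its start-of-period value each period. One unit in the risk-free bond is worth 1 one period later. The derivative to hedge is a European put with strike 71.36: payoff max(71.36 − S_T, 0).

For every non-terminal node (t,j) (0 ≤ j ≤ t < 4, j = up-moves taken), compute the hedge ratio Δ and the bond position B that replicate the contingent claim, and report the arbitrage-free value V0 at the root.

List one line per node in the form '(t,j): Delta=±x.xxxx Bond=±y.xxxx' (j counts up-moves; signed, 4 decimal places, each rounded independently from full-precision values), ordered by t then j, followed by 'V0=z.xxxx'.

Under the risk-neutral measure, an up-move has probability p* = (R−d)/(u−d) = 0.8000 and values discount at R = 1.
Payoff layer (t=4): V(4,0)=41.6677, V(4,1)=29.9470, V(4,2)=13.5998, V(4,3)=0.0000, V(4,4)=0.0000
Node (3,0) S=39.0689: V=(p*·29.9470+(1−p*)·41.6677)/1=32.2911; Δ=(29.9470−41.6677)/(41.4130−29.6923)=-1.0000; B=V−Δ·S=71.3600
Node (3,1) S=54.4908: V=(p*·13.5998+(1−p*)·29.9470)/1=16.8692; Δ=(13.5998−29.9470)/(57.7602−41.4130)=-1.0000; B=V−Δ·S=71.3600
Node (3,2) S=76.0003: V=(p*·0.0000+(1−p*)·13.5998)/1=2.7200; Δ=(0.0000−13.5998)/(80.5603−57.7602)=-0.5965; B=V−Δ·S=48.0525
Node (3,3) S=106.0004: V=(p*·0.0000+(1−p*)·0.0000)/1=0.0000; Δ=(0.0000−0.0000)/(112.3604−80.5603)=0.0000; B=V−Δ·S=0.0000
Node (2,0) S=51.4064: V=(p*·16.8692+(1−p*)·32.2911)/1=19.9536; Δ=(16.8692−32.2911)/(54.4908−39.0689)=-1.0000; B=V−Δ·S=71.3600
Node (2,1) S=71.6984: V=(p*·2.7200+(1−p*)·16.8692)/1=5.5498; Δ=(2.7200−16.8692)/(76.0003−54.4908)=-0.6578; B=V−Δ·S=52.7140
Node (2,2) S=100.0004: V=(p*·0.0000+(1−p*)·2.7200)/1=0.5440; Δ=(0.0000−2.7200)/(106.0004−76.0003)=-0.0907; B=V−Δ·S=9.6105
Node (1,0) S=67.6400: V=(p*·5.5498+(1−p*)·19.9536)/1=8.4306; Δ=(5.5498−19.9536)/(71.6984−51.4064)=-0.7098; B=V−Δ·S=56.4432
Node (1,1) S=94.3400: V=(p*·0.5440+(1−p*)·5.5498)/1=1.5452; Δ=(0.5440−5.5498)/(100.0004−71.6984)=-0.1769; B=V−Δ·S=18.2312
Node (0,0) S=89.0000: V=(p*·1.5452+(1−p*)·8.4306)/1=2.9222; Δ=(1.5452−8.4306)/(94.3400−67.6400)=-0.2579; B=V−Δ·S=25.8736
Self-financing check: at every node Δ·S+B equals the discounted successor values.

(0,0): Delta=-0.2579 Bond=25.8736
(1,0): Delta=-0.7098 Bond=56.4432
(1,1): Delta=-0.1769 Bond=18.2312
(2,0): Delta=-1.0000 Bond=71.3600
(2,1): Delta=-0.6578 Bond=52.7140
(2,2): Delta=-0.0907 Bond=9.6105
(3,0): Delta=-1.0000 Bond=71.3600
(3,1): Delta=-1.0000 Bond=71.3600
(3,2): Delta=-0.5965 Bond=48.0525
(3,3): Delta=0.0000 Bond=0.0000
V0=2.9222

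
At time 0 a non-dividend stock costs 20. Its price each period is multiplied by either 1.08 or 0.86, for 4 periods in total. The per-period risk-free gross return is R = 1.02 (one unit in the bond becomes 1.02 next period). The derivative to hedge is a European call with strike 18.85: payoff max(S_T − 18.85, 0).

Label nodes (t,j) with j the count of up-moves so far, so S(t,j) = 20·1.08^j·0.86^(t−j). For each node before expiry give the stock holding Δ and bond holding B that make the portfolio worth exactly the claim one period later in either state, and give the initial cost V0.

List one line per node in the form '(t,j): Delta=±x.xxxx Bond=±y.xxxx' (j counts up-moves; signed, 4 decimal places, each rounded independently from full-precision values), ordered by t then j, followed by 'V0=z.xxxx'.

The replicating-portfolio and risk-neutral prices coincide; use p* = (1.02−0.86)/(1.08−0.86) = 0.7273 for the latter.
Terminal payoffs: V(4,0)=0.0000, V(4,1)=0.0000, V(4,2)=0.0000, V(4,3)=2.8170, V(4,4)=8.3598
(3,0): S=12.7211. Δ = (V_up−V_dn)/(S_up−S_dn) = (0.0000−0.0000)/(13.7388−10.9402) = 0.0000. V = [p*·0.0000 + (1−p*)·0.0000]/1.02 = 0.0000. B = V − Δ·S = 0.0000.
(3,1): S=15.9754. Δ = (V_up−V_dn)/(S_up−S_dn) = (0.0000−0.0000)/(17.2534−13.7388) = 0.0000. V = [p*·0.0000 + (1−p*)·0.0000]/1.02 = 0.0000. B = V − Δ·S = 0.0000.
(3,2): S=20.0621. Δ = (V_up−V_dn)/(S_up−S_dn) = (2.8170−0.0000)/(21.6670−17.2534) = 0.6383. V = [p*·2.8170 + (1−p*)·0.0000]/1.02 = 2.0086. B = V − Δ·S = -10.7962.
(3,3): S=25.1942. Δ = (V_up−V_dn)/(S_up−S_dn) = (8.3598−2.8170)/(27.2098−21.6670) = 1.0000. V = [p*·8.3598 + (1−p*)·2.8170]/1.02 = 6.7138. B = V − Δ·S = -18.4804.
(2,0): S=14.7920. Δ = (V_up−V_dn)/(S_up−S_dn) = (0.0000−0.0000)/(15.9754−12.7211) = 0.0000. V = [p*·0.0000 + (1−p*)·0.0000]/1.02 = 0.0000. B = V − Δ·S = 0.0000.
(2,1): S=18.5760. Δ = (V_up−V_dn)/(S_up−S_dn) = (2.0086−0.0000)/(20.0621−15.9754) = 0.4915. V = [p*·2.0086 + (1−p*)·0.0000]/1.02 = 1.4321. B = V − Δ·S = -7.6978.
(2,2): S=23.3280. Δ = (V_up−V_dn)/(S_up−S_dn) = (6.7138−2.0086)/(25.1942−20.0621) = 0.9168. V = [p*·6.7138 + (1−p*)·2.0086]/1.02 = 5.3241. B = V − Δ·S = -16.0634.
(1,0): S=17.2000. Δ = (V_up−V_dn)/(S_up−S_dn) = (1.4321−0.0000)/(18.5760−14.7920) = 0.3785. V = [p*·1.4321 + (1−p*)·0.0000]/1.02 = 1.0211. B = V − Δ·S = -5.4886.
(1,1): S=21.6000. Δ = (V_up−V_dn)/(S_up−S_dn) = (5.3241−1.4321)/(23.3280−18.5760) = 0.8190. V = [p*·5.3241 + (1−p*)·1.4321]/1.02 = 4.1791. B = V − Δ·S = -13.5117.
(0,0): S=20.0000. Δ = (V_up−V_dn)/(S_up−S_dn) = (4.1791−1.0211)/(21.6000−17.2000) = 0.7177. V = [p*·4.1791 + (1−p*)·1.0211]/1.02 = 3.2528. B = V − Δ·S = -11.1015.
The time-0 hedge costs 3.2528, which is the no-arbitrage price.

(0,0): Delta=0.7177 Bond=-11.1015
(1,0): Delta=0.3785 Bond=-5.4886
(1,1): Delta=0.8190 Bond=-13.5117
(2,0): Delta=0.0000 Bond=0.0000
(2,1): Delta=0.4915 Bond=-7.6978
(2,2): Delta=0.9168 Bond=-16.0634
(3,0): Delta=0.0000 Bond=0.0000
(3,1): Delta=0.0000 Bond=0.0000
(3,2): Delta=0.6383 Bond=-10.7962
(3,3): Delta=1.0000 Bond=-18.4804
V0=3.2528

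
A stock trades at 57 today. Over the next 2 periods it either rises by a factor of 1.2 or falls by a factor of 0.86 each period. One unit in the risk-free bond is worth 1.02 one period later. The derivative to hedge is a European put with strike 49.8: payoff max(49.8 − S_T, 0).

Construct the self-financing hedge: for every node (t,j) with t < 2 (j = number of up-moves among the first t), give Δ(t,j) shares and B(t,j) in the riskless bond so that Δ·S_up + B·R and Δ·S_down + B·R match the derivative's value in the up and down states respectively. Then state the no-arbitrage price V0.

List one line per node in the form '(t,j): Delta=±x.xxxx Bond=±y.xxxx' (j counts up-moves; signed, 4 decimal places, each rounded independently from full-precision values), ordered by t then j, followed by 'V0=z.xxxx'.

Since d<R<u, set p* = (R−d)/(u−d) = 0.4706; price each node as the discounted p*-expectation of its children.
Terminal values V(2,·): V(2,0)=7.6428, V(2,1)=0.0000, V(2,2)=0.0000
(1,0): S=49.0200. Δ = (V_up−V_dn)/(S_up−S_dn) = (0.0000−7.6428)/(58.8240−42.1572) = -0.4586. V = [p*·0.0000 + (1−p*)·7.6428]/1.02 = 3.9669. B = V − Δ·S = 26.4457.
(1,1): S=68.4000. Δ = (V_up−V_dn)/(S_up−S_dn) = (0.0000−0.0000)/(82.0800−58.8240) = 0.0000. V = [p*·0.0000 + (1−p*)·0.0000]/1.02 = 0.0000. B = V − Δ·S = 0.0000.
(0,0): S=57.0000. Δ = (V_up−V_dn)/(S_up−S_dn) = (0.0000−3.9669)/(68.4000−49.0200) = -0.2047. V = [p*·0.0000 + (1−p*)·3.9669]/1.02 = 2.0589. B = V − Δ·S = 13.7261.
Self-financing check: at every node Δ·S+B equals the discounted successor values.

(0,0): Delta=-0.2047 Bond=13.7261
(1,0): Delta=-0.4586 Bond=26.4457
(1,1): Delta=0.0000 Bond=0.0000
V0=2.0589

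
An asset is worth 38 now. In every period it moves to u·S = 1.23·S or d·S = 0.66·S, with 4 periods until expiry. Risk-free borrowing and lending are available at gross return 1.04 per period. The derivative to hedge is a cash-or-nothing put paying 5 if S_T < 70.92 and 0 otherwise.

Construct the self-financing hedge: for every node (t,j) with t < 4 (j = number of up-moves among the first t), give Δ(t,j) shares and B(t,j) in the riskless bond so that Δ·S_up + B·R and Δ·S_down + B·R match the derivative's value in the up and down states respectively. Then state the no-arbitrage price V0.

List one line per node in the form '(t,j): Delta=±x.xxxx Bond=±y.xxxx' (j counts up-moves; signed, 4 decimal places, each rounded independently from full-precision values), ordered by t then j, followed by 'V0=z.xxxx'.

(0,0): Delta=-0.0608 Bond=5.7404
(1,0): Delta=0.0000 Bond=4.4450
(1,1): Delta=-0.0771 Bond=6.7325
(2,0): Delta=0.0000 Bond=4.6228
(2,1): Delta=0.0000 Bond=4.6228
(2,2): Delta=-0.0978 Bond=8.1912
(3,0): Delta=0.0000 Bond=4.8077
(3,1): Delta=0.0000 Bond=4.8077
(3,2): Delta=0.0000 Bond=4.8077
(3,3): Delta=-0.1240 Bond=10.3745
V0=3.4298

The replicating-portfolio and risk-neutral prices coincide; use p* = (1.04−0.66)/(1.23−0.66) = 0.6667 for the latter.
Terminal values V(4,·): V(4,0)=5.0000, V(4,1)=5.0000, V(4,2)=5.0000, V(4,3)=5.0000, V(4,4)=0.0000
Node (3,0) S=10.9248: V=(p*·5.0000+(1−p*)·5.0000)/1.04=4.8077; Δ=(5.0000−5.0000)/(13.4376−7.2104)=0.0000; B=V−Δ·S=4.8077
Node (3,1) S=20.3599: V=(p*·5.0000+(1−p*)·5.0000)/1.04=4.8077; Δ=(5.0000−5.0000)/(25.0427−13.4376)=0.0000; B=V−Δ·S=4.8077
Node (3,2) S=37.9435: V=(p*·5.0000+(1−p*)·5.0000)/1.04=4.8077; Δ=(5.0000−5.0000)/(46.6705−25.0427)=0.0000; B=V−Δ·S=4.8077
Node (3,3) S=70.7129: V=(p*·0.0000+(1−p*)·5.0000)/1.04=1.6026; Δ=(0.0000−5.0000)/(86.9769−46.6705)=-0.1240; B=V−Δ·S=10.3745
Node (2,0) S=16.5528: V=(p*·4.8077+(1−p*)·4.8077)/1.04=4.6228; Δ=(4.8077−4.8077)/(20.3599−10.9248)=0.0000; B=V−Δ·S=4.6228
Node (2,1) S=30.8484: V=(p*·4.8077+(1−p*)·4.8077)/1.04=4.6228; Δ=(4.8077−4.8077)/(37.9435−20.3599)=0.0000; B=V−Δ·S=4.6228
Node (2,2) S=57.4902: V=(p*·1.6026+(1−p*)·4.8077)/1.04=2.5682; Δ=(1.6026−4.8077)/(70.7129−37.9435)=-0.0978; B=V−Δ·S=8.1912
Node (1,0) S=25.0800: V=(p*·4.6228+(1−p*)·4.6228)/1.04=4.4450; Δ=(4.6228−4.6228)/(30.8484−16.5528)=0.0000; B=V−Δ·S=4.4450
Node (1,1) S=46.7400: V=(p*·2.5682+(1−p*)·4.6228)/1.04=3.1280; Δ=(2.5682−4.6228)/(57.4902−30.8484)=-0.0771; B=V−Δ·S=6.7325
Node (0,0) S=38.0000: V=(p*·3.1280+(1−p*)·4.4450)/1.04=3.4298; Δ=(3.1280−4.4450)/(46.7400−25.0800)=-0.0608; B=V−Δ·S=5.7404
Self-financing check: at every node Δ·S+B equals the discounted successor values.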